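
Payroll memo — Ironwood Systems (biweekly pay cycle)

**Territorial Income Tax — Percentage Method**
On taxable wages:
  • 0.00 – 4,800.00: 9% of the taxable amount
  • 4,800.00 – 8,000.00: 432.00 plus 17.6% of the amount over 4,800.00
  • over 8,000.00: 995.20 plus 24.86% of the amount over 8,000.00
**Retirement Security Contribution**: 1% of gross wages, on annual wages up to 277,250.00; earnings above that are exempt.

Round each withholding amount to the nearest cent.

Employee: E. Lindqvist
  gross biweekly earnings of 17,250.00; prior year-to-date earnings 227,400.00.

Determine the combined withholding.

Territorial Income Tax: taxable = 17,250.00
  995.20 + 24.86% × (17,250.00 − 8,000.00) = 995.20 + 24.86% × 9,250.00 = 3,294.75
Retirement Security Contribution: 1% × 17,250.00 = 172.50
Total: 3,294.75 + 172.50 = 3,467.25

3,467.25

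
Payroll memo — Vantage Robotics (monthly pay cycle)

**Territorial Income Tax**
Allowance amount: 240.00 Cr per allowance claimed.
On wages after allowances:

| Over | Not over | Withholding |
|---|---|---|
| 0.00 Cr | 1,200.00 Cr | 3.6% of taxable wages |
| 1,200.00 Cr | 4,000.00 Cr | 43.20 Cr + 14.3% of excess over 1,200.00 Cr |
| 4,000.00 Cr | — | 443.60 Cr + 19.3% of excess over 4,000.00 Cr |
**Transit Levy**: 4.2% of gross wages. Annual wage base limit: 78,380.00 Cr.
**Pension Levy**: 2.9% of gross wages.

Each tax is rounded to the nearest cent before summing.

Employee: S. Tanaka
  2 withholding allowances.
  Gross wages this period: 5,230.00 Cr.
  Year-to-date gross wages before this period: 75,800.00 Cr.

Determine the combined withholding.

848.38 Cr

Territorial Income Tax: taxable = 5,230.00 Cr − 2×240.00 Cr = 4,750.00 Cr
  443.60 Cr + 19.3% × (4,750.00 Cr − 4,000.00 Cr) = 443.60 Cr + 19.3% × 750.00 Cr = 588.35 Cr
Transit Levy: cap 78,380.00 Cr − YTD 75,800.00 Cr = 2,580.00 Cr subject; 4.2% × 2,580.00 Cr = 108.36 Cr
Pension Levy: 2.9% × 5,230.00 Cr = 151.67 Cr
Total: 588.35 Cr + 108.36 Cr + 151.67 Cr = 848.38 Cr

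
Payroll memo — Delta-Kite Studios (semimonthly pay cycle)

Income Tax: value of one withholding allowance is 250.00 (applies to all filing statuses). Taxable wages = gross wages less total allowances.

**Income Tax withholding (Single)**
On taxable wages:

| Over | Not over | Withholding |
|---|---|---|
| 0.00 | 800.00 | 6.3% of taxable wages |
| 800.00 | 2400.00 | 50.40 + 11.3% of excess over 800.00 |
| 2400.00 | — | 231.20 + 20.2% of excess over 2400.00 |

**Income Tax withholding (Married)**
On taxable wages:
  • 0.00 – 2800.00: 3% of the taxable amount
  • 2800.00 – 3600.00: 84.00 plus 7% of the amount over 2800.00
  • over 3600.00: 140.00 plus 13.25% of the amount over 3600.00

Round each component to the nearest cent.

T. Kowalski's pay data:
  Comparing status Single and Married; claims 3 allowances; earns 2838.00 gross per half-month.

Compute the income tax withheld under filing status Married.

62.64

Income Tax (Married): taxable = 2838.00 − 3×250.00 = 2088.00
  3% × 2088.00 = 62.64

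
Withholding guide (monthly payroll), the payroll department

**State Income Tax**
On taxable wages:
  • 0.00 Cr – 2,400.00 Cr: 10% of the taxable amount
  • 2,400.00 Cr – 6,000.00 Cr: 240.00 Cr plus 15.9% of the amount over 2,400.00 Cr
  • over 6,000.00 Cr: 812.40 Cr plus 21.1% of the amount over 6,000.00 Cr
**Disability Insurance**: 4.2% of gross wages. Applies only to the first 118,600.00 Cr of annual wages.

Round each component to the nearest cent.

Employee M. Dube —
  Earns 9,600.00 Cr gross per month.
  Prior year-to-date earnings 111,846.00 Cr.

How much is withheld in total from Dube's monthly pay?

State Income Tax: taxable = 9,600.00 Cr
  812.40 Cr + 21.1% × (9,600.00 Cr − 6,000.00 Cr) = 812.40 Cr + 21.1% × 3,600.00 Cr = 1,572.00 Cr
Disability Insurance: cap 118,600.00 Cr − YTD 111,846.00 Cr = 6,754.00 Cr subject; 4.2% × 6,754.00 Cr = 283.67 Cr
Total: 1,572.00 Cr + 283.67 Cr = 1,855.67 Cr

1,855.67 Cr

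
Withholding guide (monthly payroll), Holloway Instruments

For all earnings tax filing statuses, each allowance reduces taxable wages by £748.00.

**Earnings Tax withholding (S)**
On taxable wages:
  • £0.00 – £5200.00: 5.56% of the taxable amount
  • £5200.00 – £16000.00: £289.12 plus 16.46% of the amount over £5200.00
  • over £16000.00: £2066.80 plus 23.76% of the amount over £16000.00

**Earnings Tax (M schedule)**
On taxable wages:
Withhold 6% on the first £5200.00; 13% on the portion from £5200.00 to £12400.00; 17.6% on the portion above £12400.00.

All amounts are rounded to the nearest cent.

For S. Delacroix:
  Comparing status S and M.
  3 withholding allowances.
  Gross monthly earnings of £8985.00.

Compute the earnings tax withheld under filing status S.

£542.77

Earnings Tax (S): taxable = £8985.00 − 3×£748.00 = £6741.00
  £289.12 + 16.46% × (£6741.00 − £5200.00) = £289.12 + 16.46% × £1541.00 = £542.77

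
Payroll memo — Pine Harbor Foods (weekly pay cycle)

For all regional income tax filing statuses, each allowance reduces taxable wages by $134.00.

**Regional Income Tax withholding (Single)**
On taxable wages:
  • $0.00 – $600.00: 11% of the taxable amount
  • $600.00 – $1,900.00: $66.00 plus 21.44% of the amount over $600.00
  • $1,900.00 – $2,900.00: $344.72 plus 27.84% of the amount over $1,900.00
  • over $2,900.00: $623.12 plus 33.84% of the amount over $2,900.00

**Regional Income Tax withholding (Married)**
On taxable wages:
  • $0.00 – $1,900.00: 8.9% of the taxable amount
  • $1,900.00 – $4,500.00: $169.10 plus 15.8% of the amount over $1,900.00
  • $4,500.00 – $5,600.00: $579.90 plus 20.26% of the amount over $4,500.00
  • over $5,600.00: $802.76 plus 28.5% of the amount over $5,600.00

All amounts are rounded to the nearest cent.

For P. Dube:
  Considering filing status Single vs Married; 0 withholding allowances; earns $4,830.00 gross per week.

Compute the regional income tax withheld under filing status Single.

Regional Income Tax (Single): taxable = $4,830.00
  $623.12 + 33.84% × ($4,830.00 − $2,900.00) = $623.12 + 33.84% × $1,930.00 = $1,276.23

$1,276.23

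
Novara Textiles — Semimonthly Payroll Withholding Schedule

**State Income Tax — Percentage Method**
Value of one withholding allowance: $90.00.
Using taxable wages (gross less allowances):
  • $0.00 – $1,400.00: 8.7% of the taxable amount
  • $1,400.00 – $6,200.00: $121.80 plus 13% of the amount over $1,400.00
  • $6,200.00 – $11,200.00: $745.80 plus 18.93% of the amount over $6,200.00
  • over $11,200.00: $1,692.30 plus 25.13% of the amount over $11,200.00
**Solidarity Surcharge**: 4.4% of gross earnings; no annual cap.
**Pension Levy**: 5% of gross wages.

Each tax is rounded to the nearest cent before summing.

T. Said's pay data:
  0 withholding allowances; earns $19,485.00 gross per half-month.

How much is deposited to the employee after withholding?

State Income Tax: taxable = $19,485.00
  $1,692.30 + 25.13% × ($19,485.00 − $11,200.00) = $1,692.30 + 25.13% × $8,285.00 = $3,774.32
Solidarity Surcharge: 4.4% × $19,485.00 = $857.34
Pension Levy: 5% × $19,485.00 = $974.25
Total withheld: $3,774.32 + $857.34 + $974.25 = $5,605.91
Net pay: $19,485.00 − $5,605.91 = $13,879.09

$13,879.09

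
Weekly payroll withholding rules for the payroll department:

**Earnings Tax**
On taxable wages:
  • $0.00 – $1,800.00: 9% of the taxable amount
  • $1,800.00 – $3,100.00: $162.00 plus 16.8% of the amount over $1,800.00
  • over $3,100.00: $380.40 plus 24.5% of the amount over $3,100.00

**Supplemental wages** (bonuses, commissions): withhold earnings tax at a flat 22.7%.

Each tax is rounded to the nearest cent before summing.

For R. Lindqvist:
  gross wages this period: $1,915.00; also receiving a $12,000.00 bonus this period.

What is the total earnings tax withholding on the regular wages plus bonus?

$2,905.32

Earnings Tax: taxable = $1,915.00
  $162.00 + 16.8% × ($1,915.00 − $1,800.00) = $162.00 + 16.8% × $115.00 = $181.32
Supplemental (22.7% flat on bonus): 22.7% × $12,000.00 = $2,724.00
Total earnings tax: $181.32 + $2,724.00 = $2,905.32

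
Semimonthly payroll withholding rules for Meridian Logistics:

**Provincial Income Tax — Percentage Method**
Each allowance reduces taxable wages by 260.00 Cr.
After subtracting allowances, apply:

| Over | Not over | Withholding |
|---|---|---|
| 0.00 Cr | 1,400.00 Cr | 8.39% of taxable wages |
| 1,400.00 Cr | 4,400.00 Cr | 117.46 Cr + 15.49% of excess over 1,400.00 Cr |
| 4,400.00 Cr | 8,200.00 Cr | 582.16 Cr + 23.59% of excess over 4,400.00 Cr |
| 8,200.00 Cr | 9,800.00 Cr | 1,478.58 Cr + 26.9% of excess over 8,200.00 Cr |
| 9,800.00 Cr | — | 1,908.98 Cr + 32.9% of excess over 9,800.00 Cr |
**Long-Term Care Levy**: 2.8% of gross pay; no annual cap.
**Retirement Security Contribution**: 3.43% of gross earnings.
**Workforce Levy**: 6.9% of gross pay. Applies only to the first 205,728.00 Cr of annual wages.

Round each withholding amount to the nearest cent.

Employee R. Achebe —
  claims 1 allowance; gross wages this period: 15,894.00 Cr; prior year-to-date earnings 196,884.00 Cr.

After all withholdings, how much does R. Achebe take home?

Provincial Income Tax: taxable = 15,894.00 Cr − 1×260.00 Cr = 15,634.00 Cr
  1,908.98 Cr + 32.9% × (15,634.00 Cr − 9,800.00 Cr) = 1,908.98 Cr + 32.9% × 5,834.00 Cr = 3,828.37 Cr
Long-Term Care Levy: 2.8% × 15,894.00 Cr = 445.03 Cr
Retirement Security Contribution: 3.43% × 15,894.00 Cr = 545.16 Cr
Workforce Levy: cap 205,728.00 Cr − YTD 196,884.00 Cr = 8,844.00 Cr subject; 6.9% × 8,844.00 Cr = 610.24 Cr
Total withheld: 3,828.37 Cr + 445.03 Cr + 545.16 Cr + 610.24 Cr = 5,428.80 Cr
Net pay: 15,894.00 Cr − 5,428.80 Cr = 10,465.20 Cr

10,465.20 Cr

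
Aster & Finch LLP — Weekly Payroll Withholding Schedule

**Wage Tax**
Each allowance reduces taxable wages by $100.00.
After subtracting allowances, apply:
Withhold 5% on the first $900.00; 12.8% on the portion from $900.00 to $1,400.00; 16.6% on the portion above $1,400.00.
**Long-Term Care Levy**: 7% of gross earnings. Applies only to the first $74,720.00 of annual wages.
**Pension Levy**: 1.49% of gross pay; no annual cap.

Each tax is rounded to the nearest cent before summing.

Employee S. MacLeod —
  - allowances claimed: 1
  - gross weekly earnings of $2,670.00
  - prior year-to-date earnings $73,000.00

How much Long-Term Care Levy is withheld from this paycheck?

Long-Term Care Levy: cap $74,720.00 − YTD $73,000.00 = $1,720.00 subject; 7% × $1,720.00 = $120.40

$120.40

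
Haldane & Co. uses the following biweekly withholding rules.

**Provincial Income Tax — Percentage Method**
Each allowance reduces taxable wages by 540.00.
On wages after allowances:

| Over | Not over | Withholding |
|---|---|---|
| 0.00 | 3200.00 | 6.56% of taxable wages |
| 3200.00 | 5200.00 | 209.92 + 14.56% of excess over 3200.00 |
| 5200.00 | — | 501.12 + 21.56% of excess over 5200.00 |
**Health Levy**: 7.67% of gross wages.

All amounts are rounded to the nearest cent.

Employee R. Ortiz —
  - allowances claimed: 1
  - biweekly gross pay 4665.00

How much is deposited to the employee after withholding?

Provincial Income Tax: taxable = 4665.00 − 1×540.00 = 4125.00
  209.92 + 14.56% × (4125.00 − 3200.00) = 209.92 + 14.56% × 925.00 = 344.60
Health Levy: 7.67% × 4665.00 = 357.81
Total withheld: 344.60 + 357.81 = 702.41
Net pay: 4665.00 − 702.41 = 3962.59

3962.59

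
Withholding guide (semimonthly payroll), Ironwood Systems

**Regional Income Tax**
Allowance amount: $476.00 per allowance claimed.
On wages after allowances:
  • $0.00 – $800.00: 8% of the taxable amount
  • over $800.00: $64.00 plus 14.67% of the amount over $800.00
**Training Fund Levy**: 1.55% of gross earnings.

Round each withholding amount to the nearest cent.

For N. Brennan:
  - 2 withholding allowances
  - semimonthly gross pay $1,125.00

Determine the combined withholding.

$31.28

Regional Income Tax: taxable = $1,125.00 − 2×$476.00 = $173.00
  8% × $173.00 = $13.84
Training Fund Levy: 1.55% × $1,125.00 = $17.44
Total: $13.84 + $17.44 = $31.28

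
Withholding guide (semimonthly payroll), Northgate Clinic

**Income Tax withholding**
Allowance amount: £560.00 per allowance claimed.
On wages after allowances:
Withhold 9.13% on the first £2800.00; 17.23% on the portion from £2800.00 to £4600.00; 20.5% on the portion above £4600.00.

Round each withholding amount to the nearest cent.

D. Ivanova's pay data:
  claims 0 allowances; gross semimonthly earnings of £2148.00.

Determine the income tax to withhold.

£196.11

Income Tax: taxable = £2148.00
  9.13% × £2148.00 = £196.11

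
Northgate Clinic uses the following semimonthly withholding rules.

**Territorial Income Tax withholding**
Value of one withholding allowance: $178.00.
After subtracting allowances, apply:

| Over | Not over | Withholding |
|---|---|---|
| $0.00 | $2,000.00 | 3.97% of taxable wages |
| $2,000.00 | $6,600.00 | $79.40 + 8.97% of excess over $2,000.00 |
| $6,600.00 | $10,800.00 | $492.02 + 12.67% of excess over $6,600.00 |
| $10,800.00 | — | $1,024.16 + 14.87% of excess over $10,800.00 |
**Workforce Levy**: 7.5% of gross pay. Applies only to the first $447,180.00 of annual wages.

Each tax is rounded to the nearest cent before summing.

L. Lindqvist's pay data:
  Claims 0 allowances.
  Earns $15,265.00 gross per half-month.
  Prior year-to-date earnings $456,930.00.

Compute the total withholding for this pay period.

$1,688.11

Territorial Income Tax: taxable = $15,265.00
  $1,024.16 + 14.87% × ($15,265.00 − $10,800.00) = $1,024.16 + 14.87% × $4,465.00 = $1,688.11
Workforce Levy: YTD $456,930.00 ≥ cap $447,180.00 → $0.00
Total: $1,688.11 + $0.00 = $1,688.11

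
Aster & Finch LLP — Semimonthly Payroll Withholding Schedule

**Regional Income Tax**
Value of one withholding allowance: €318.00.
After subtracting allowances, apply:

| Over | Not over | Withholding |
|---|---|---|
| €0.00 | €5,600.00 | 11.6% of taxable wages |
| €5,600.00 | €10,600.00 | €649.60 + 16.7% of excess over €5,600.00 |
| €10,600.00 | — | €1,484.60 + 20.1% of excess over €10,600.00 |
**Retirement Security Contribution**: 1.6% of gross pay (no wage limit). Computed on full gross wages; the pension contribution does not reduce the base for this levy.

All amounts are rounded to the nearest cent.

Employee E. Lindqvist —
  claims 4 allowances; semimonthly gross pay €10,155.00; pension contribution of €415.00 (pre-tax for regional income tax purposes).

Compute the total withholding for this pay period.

Regional Income Tax: taxable = €10,155.00 − €415.00 − 4×€318.00 = €8,468.00
  €649.60 + 16.7% × (€8,468.00 − €5,600.00) = €649.60 + 16.7% × €2,868.00 = €1,128.56
Retirement Security Contribution: 1.6% × €10,155.00 = €162.48
Total: €1,128.56 + €162.48 = €1,291.04

€1,291.04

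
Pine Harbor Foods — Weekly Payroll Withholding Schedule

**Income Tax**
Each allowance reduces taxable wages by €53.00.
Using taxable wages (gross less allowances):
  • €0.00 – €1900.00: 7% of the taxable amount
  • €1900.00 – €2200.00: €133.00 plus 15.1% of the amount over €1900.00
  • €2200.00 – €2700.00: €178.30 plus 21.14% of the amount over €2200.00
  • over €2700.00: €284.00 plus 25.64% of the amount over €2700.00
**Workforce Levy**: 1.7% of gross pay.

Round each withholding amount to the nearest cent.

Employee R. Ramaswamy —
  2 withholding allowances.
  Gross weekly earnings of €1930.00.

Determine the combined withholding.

€160.49

Income Tax: taxable = €1930.00 − 2×€53.00 = €1824.00
  7% × €1824.00 = €127.68
Workforce Levy: 1.7% × €1930.00 = €32.81
Total: €127.68 + €32.81 = €160.49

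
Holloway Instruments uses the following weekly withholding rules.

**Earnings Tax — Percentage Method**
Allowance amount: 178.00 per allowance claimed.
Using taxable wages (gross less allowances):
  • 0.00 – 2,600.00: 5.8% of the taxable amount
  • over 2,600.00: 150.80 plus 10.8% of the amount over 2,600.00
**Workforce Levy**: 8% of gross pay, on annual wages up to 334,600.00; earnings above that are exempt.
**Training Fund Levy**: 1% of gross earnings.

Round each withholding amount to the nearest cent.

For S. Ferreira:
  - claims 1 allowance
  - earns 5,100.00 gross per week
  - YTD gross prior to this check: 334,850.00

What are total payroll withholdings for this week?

452.58

Earnings Tax: taxable = 5,100.00 − 1×178.00 = 4,922.00
  150.80 + 10.8% × (4,922.00 − 2,600.00) = 150.80 + 10.8% × 2,322.00 = 401.58
Workforce Levy: YTD 334,850.00 ≥ cap 334,600.00 → 0.00
Training Fund Levy: 1% × 5,100.00 = 51.00
Total: 401.58 + 0.00 + 51.00 = 452.58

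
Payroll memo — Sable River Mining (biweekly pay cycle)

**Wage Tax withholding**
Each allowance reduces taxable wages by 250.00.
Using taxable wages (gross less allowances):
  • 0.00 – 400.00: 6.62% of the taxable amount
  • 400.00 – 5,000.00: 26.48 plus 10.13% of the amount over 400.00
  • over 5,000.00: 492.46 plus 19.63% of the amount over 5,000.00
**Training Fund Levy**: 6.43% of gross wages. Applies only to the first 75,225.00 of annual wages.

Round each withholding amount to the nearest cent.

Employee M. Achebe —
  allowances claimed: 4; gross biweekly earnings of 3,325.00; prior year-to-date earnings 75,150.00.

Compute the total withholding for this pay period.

226.30

Wage Tax: taxable = 3,325.00 − 4×250.00 = 2,325.00
  26.48 + 10.13% × (2,325.00 − 400.00) = 26.48 + 10.13% × 1,925.00 = 221.48
Training Fund Levy: cap 75,225.00 − YTD 75,150.00 = 75.00 subject; 6.43% × 75.00 = 4.82
Total: 221.48 + 4.82 = 226.30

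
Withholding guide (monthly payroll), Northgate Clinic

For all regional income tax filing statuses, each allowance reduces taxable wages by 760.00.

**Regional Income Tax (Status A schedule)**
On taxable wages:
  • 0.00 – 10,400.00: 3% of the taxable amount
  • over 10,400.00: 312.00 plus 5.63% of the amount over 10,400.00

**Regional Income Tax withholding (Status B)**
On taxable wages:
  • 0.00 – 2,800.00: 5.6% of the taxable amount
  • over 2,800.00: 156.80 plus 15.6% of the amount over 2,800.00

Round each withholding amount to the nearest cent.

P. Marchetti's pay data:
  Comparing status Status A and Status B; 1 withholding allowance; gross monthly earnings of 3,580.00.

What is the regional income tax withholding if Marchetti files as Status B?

Regional Income Tax (Status B): taxable = 3,580.00 − 1×760.00 = 2,820.00
  156.80 + 15.6% × (2,820.00 − 2,800.00) = 156.80 + 15.6% × 20.00 = 159.92

159.92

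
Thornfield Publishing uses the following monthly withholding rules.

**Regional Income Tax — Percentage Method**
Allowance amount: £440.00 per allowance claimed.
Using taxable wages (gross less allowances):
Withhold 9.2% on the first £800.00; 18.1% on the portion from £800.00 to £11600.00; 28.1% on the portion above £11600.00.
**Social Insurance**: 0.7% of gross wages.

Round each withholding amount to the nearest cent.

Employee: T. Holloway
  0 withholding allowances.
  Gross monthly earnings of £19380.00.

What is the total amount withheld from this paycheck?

Regional Income Tax: taxable = £19380.00
  £2028.40 + 28.1% × (£19380.00 − £11600.00) = £2028.40 + 28.1% × £7780.00 = £4214.58
Social Insurance: 0.7% × £19380.00 = £135.66
Total: £4214.58 + £135.66 = £4350.24

£4350.24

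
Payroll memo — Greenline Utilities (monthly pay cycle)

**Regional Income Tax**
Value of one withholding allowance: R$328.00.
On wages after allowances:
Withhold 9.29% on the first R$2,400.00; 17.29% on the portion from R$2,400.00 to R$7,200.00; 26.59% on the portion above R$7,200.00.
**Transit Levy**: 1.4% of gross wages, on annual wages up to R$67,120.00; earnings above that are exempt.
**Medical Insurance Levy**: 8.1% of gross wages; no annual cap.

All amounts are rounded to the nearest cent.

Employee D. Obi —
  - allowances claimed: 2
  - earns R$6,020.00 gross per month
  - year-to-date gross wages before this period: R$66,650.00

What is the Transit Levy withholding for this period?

Transit Levy: cap R$67,120.00 − YTD R$66,650.00 = R$470.00 subject; 1.4% × R$470.00 = R$6.58

R$6.58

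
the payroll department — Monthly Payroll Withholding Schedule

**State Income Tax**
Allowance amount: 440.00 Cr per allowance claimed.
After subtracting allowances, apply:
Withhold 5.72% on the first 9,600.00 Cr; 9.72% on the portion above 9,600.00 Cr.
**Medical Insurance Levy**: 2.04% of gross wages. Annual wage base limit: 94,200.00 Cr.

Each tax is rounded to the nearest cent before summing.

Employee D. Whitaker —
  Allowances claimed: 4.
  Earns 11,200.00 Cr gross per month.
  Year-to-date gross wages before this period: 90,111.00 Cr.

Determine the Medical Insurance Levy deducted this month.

83.42 Cr

Medical Insurance Levy: cap 94,200.00 Cr − YTD 90,111.00 Cr = 4,089.00 Cr subject; 2.04% × 4,089.00 Cr = 83.42 Cr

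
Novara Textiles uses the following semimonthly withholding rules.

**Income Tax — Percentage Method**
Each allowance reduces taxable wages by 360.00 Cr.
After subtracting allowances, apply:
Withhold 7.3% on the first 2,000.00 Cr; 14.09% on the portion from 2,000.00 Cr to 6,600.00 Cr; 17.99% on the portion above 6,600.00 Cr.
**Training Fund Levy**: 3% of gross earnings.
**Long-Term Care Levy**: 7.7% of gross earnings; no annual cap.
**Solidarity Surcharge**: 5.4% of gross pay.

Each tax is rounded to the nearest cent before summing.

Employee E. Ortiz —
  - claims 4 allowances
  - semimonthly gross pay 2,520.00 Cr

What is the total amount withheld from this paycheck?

484.56 Cr

Income Tax: taxable = 2,520.00 Cr − 4×360.00 Cr = 1,080.00 Cr
  7.3% × 1,080.00 Cr = 78.84 Cr
Training Fund Levy: 3% × 2,520.00 Cr = 75.60 Cr
Long-Term Care Levy: 7.7% × 2,520.00 Cr = 194.04 Cr
Solidarity Surcharge: 5.4% × 2,520.00 Cr = 136.08 Cr
Total: 78.84 Cr + 75.60 Cr + 194.04 Cr + 136.08 Cr = 484.56 Cr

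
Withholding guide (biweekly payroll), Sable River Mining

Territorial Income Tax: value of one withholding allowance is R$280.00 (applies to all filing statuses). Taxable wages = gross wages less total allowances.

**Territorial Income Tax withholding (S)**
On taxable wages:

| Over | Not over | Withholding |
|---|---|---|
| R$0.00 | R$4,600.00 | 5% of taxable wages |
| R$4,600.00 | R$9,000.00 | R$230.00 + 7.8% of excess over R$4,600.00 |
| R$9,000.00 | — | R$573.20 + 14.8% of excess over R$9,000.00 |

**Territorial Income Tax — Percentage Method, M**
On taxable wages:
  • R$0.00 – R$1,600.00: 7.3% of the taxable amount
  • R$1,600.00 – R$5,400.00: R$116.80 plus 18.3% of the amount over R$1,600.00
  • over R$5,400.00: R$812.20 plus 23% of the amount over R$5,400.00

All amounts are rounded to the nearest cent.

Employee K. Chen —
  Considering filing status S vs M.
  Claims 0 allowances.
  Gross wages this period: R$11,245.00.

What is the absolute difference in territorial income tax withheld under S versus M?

R$1,251.09

Territorial Income Tax (S): taxable = R$11,245.00
  R$573.20 + 14.8% × (R$11,245.00 − R$9,000.00) = R$573.20 + 14.8% × R$2,245.00 = R$905.46
Territorial Income Tax (M): taxable = R$11,245.00
  R$812.20 + 23% × (R$11,245.00 − R$5,400.00) = R$812.20 + 23% × R$5,845.00 = R$2,156.55
Difference: |R$905.46 − R$2,156.55| = R$1,251.09 (higher under M)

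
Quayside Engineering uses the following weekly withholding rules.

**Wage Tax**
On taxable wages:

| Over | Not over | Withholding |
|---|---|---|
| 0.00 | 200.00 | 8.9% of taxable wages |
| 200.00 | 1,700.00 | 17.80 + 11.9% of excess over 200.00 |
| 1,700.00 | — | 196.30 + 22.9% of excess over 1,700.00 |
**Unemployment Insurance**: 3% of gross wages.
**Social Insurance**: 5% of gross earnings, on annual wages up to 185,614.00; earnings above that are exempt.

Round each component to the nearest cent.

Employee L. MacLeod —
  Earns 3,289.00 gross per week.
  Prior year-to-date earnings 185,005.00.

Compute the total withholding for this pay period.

689.30

Wage Tax: taxable = 3,289.00
  196.30 + 22.9% × (3,289.00 − 1,700.00) = 196.30 + 22.9% × 1,589.00 = 560.18
Unemployment Insurance: 3% × 3,289.00 = 98.67
Social Insurance: cap 185,614.00 − YTD 185,005.00 = 609.00 subject; 5% × 609.00 = 30.45
Total: 560.18 + 98.67 + 30.45 = 689.30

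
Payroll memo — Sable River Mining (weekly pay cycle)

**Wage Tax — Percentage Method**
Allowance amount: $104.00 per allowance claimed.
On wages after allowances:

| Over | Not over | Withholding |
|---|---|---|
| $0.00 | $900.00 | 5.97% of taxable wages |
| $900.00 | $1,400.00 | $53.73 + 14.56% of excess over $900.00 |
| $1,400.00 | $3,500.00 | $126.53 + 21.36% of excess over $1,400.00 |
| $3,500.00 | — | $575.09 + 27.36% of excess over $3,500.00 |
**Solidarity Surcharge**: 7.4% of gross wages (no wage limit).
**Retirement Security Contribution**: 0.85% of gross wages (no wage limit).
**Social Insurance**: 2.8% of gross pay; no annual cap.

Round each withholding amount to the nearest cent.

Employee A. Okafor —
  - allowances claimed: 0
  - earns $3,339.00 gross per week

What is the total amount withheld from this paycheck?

$909.66

Wage Tax: taxable = $3,339.00
  $126.53 + 21.36% × ($3,339.00 − $1,400.00) = $126.53 + 21.36% × $1,939.00 = $540.70
Solidarity Surcharge: 7.4% × $3,339.00 = $247.09
Retirement Security Contribution: 0.85% × $3,339.00 = $28.38
Social Insurance: 2.8% × $3,339.00 = $93.49
Total: $540.70 + $247.09 + $28.38 + $93.49 = $909.66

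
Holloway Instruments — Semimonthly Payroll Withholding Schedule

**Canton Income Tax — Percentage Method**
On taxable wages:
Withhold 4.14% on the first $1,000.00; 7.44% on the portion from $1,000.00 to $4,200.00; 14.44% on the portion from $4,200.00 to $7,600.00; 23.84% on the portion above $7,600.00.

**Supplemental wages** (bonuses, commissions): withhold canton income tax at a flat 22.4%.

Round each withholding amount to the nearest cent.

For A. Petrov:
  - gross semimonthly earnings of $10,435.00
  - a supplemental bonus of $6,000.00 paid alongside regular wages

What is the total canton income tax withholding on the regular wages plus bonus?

$2,790.30

Canton Income Tax: taxable = $10,435.00
  $770.44 + 23.84% × ($10,435.00 − $7,600.00) = $770.44 + 23.84% × $2,835.00 = $1,446.30
Supplemental (22.4% flat on bonus): 22.4% × $6,000.00 = $1,344.00
Total canton income tax: $1,446.30 + $1,344.00 = $2,790.30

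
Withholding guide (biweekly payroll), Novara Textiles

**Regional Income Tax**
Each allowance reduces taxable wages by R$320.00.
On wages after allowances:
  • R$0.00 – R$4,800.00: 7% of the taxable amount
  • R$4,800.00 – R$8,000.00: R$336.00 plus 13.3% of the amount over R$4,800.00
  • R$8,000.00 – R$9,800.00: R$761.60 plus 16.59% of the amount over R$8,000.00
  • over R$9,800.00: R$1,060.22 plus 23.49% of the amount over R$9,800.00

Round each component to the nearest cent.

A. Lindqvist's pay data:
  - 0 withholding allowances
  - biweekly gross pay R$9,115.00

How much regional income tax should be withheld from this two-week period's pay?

Regional Income Tax: taxable = R$9,115.00
  R$761.60 + 16.59% × (R$9,115.00 − R$8,000.00) = R$761.60 + 16.59% × R$1,115.00 = R$946.58

R$946.58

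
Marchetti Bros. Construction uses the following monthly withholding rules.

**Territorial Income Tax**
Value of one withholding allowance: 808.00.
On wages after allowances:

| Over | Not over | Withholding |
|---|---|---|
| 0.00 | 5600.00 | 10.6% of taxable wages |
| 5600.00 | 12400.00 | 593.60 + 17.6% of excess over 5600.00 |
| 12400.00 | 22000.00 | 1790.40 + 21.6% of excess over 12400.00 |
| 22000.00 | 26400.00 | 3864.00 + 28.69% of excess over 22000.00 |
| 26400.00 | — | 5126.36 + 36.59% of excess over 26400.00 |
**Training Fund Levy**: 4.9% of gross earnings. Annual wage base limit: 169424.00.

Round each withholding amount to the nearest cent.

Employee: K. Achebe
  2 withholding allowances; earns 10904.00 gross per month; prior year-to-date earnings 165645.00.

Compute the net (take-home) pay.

Territorial Income Tax: taxable = 10904.00 − 2×808.00 = 9288.00
  593.60 + 17.6% × (9288.00 − 5600.00) = 593.60 + 17.6% × 3688.00 = 1242.69
Training Fund Levy: cap 169424.00 − YTD 165645.00 = 3779.00 subject; 4.9% × 3779.00 = 185.17
Total withheld: 1242.69 + 185.17 = 1427.86
Net pay: 10904.00 − 1427.86 = 9476.14

9476.14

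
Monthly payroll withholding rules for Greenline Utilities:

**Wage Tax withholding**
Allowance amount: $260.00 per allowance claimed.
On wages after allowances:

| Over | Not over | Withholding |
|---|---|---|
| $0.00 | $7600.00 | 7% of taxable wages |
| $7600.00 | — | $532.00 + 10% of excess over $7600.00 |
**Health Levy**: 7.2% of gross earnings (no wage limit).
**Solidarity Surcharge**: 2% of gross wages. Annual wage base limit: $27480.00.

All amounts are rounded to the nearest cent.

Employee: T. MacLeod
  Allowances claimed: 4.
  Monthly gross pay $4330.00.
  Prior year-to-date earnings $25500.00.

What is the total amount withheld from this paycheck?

$581.66

Wage Tax: taxable = $4330.00 − 4×$260.00 = $3290.00
  7% × $3290.00 = $230.30
Health Levy: 7.2% × $4330.00 = $311.76
Solidarity Surcharge: cap $27480.00 − YTD $25500.00 = $1980.00 subject; 2% × $1980.00 = $39.60
Total: $230.30 + $311.76 + $39.60 = $581.66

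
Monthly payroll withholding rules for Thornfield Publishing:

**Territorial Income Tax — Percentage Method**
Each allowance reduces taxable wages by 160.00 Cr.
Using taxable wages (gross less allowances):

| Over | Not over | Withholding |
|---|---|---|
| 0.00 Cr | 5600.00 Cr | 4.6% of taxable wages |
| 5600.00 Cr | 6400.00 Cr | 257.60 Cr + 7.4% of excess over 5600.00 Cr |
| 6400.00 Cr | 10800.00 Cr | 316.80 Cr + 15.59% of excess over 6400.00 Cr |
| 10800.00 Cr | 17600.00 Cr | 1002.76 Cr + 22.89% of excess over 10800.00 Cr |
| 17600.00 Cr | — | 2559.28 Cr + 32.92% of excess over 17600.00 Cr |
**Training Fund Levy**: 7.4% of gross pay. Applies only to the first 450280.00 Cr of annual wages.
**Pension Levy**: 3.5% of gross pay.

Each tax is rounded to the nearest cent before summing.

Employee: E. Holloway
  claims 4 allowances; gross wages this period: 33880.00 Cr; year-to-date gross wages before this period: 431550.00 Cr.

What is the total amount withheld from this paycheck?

10279.79 Cr

Territorial Income Tax: taxable = 33880.00 Cr − 4×160.00 Cr = 33240.00 Cr
  2559.28 Cr + 32.92% × (33240.00 Cr − 17600.00 Cr) = 2559.28 Cr + 32.92% × 15640.00 Cr = 7707.97 Cr
Training Fund Levy: cap 450280.00 Cr − YTD 431550.00 Cr = 18730.00 Cr subject; 7.4% × 18730.00 Cr = 1386.02 Cr
Pension Levy: 3.5% × 33880.00 Cr = 1185.80 Cr
Total: 7707.97 Cr + 1386.02 Cr + 1185.80 Cr = 10279.79 Cr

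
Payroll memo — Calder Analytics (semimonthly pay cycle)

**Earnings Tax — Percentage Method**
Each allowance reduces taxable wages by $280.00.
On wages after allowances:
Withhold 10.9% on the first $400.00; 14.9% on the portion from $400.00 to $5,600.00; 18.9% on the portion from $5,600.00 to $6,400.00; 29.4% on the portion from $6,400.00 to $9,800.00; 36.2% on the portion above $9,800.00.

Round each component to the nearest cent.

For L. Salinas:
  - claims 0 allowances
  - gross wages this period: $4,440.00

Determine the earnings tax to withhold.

$645.56

Earnings Tax: taxable = $4,440.00
  $43.60 + 14.9% × ($4,440.00 − $400.00) = $43.60 + 14.9% × $4,040.00 = $645.56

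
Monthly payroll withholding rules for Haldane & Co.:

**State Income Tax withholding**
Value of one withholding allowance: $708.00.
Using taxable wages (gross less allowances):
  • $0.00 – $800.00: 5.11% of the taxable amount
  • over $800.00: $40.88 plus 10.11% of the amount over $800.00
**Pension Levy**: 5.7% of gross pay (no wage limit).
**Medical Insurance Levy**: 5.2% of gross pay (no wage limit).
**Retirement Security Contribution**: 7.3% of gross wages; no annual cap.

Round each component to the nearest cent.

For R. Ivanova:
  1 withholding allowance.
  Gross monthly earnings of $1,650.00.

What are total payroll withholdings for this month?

$355.54

State Income Tax: taxable = $1,650.00 − 1×$708.00 = $942.00
  $40.88 + 10.11% × ($942.00 − $800.00) = $40.88 + 10.11% × $142.00 = $55.24
Pension Levy: 5.7% × $1,650.00 = $94.05
Medical Insurance Levy: 5.2% × $1,650.00 = $85.80
Retirement Security Contribution: 7.3% × $1,650.00 = $120.45
Total: $55.24 + $94.05 + $85.80 + $120.45 = $355.54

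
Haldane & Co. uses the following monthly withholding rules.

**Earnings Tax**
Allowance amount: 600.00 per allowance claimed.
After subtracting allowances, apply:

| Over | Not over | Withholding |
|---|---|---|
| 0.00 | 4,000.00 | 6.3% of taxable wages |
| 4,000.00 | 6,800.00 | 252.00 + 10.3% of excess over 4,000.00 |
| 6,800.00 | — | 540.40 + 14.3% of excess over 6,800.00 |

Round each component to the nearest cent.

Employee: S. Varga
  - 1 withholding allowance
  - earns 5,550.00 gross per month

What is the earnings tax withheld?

349.85

Earnings Tax: taxable = 5,550.00 − 1×600.00 = 4,950.00
  252.00 + 10.3% × (4,950.00 − 4,000.00) = 252.00 + 10.3% × 950.00 = 349.85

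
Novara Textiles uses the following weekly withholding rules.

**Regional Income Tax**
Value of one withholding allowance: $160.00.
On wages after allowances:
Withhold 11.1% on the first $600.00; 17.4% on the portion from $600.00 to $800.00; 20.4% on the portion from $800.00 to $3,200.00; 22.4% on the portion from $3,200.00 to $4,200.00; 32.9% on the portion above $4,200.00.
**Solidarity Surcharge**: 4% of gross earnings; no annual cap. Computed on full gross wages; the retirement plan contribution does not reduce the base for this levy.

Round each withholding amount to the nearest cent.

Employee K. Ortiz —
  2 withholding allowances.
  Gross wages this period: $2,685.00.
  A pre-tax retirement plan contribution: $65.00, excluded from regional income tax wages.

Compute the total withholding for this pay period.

Regional Income Tax: taxable = $2,685.00 − $65.00 − 2×$160.00 = $2,300.00
  $101.40 + 20.4% × ($2,300.00 − $800.00) = $101.40 + 20.4% × $1,500.00 = $407.40
Solidarity Surcharge: 4% × $2,685.00 = $107.40
Total: $407.40 + $107.40 = $514.80

$514.80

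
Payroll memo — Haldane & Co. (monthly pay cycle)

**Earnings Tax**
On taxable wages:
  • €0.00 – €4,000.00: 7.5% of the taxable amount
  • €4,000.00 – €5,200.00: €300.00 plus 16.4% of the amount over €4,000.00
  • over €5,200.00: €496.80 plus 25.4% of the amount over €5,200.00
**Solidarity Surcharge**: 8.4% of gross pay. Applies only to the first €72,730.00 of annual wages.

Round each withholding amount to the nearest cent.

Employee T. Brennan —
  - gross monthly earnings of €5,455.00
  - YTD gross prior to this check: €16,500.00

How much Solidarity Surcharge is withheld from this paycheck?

Solidarity Surcharge: 8.4% × €5,455.00 = €458.22

€458.22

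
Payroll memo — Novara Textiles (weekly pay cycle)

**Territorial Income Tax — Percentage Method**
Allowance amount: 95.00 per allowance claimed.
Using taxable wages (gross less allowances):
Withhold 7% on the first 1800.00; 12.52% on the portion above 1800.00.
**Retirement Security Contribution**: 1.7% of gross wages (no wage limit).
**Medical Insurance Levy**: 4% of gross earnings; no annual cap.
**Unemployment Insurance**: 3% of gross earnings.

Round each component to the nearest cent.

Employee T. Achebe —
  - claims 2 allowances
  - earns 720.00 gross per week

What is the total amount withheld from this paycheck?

99.74

Territorial Income Tax: taxable = 720.00 − 2×95.00 = 530.00
  7% × 530.00 = 37.10
Retirement Security Contribution: 1.7% × 720.00 = 12.24
Medical Insurance Levy: 4% × 720.00 = 28.80
Unemployment Insurance: 3% × 720.00 = 21.60
Total: 37.10 + 12.24 + 28.80 + 21.60 = 99.74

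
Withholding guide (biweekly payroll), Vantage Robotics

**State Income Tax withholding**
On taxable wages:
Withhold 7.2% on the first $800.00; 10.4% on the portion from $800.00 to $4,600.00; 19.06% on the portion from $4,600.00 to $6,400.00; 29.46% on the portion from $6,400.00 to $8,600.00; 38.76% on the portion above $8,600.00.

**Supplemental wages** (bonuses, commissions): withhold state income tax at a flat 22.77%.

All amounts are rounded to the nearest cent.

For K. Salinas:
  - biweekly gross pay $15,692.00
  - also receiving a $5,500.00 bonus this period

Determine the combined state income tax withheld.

$5,445.21

State Income Tax: taxable = $15,692.00
  $1,444.00 + 38.76% × ($15,692.00 − $8,600.00) = $1,444.00 + 38.76% × $7,092.00 = $4,192.86
Supplemental (22.77% flat on bonus): 22.77% × $5,500.00 = $1,252.35
Total state income tax: $4,192.86 + $1,252.35 = $5,445.21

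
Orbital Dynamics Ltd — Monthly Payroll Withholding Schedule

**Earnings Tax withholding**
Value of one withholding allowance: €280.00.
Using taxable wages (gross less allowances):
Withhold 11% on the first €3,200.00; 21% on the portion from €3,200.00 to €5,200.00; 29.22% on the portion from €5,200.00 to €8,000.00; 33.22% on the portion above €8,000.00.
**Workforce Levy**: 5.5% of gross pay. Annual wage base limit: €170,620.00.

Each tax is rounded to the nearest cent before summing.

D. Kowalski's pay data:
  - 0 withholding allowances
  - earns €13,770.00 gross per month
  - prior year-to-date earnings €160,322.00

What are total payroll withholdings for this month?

€4,073.34

Earnings Tax: taxable = €13,770.00
  €1,590.16 + 33.22% × (€13,770.00 − €8,000.00) = €1,590.16 + 33.22% × €5,770.00 = €3,506.95
Workforce Levy: cap €170,620.00 − YTD €160,322.00 = €10,298.00 subject; 5.5% × €10,298.00 = €566.39
Total: €3,506.95 + €566.39 = €4,073.34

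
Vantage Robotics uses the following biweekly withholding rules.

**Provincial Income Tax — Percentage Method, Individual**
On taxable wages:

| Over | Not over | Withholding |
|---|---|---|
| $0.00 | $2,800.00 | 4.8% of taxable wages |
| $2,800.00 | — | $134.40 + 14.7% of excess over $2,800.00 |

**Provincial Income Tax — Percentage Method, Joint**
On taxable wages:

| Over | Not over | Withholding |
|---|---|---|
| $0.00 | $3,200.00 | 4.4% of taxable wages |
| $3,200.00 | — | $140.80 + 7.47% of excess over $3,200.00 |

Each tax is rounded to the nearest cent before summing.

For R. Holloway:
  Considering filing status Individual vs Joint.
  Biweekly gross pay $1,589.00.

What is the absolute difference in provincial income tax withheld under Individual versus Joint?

Provincial Income Tax (Individual): taxable = $1,589.00
  4.8% × $1,589.00 = $76.27
Provincial Income Tax (Joint): taxable = $1,589.00
  4.4% × $1,589.00 = $69.92
Difference: |$76.27 − $69.92| = $6.35 (higher under Individual)

$6.35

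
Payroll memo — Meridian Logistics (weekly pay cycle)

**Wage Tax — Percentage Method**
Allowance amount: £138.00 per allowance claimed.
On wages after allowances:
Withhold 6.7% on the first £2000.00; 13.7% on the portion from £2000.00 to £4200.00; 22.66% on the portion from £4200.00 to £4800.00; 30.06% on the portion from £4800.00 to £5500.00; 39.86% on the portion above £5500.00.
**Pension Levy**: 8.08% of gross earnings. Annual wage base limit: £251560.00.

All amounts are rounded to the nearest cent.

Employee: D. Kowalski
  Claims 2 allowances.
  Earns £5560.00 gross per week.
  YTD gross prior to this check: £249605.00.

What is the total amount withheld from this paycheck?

£874.81

Wage Tax: taxable = £5560.00 − 2×£138.00 = £5284.00
  £571.36 + 30.06% × (£5284.00 − £4800.00) = £571.36 + 30.06% × £484.00 = £716.85
Pension Levy: cap £251560.00 − YTD £249605.00 = £1955.00 subject; 8.08% × £1955.00 = £157.96
Total: £716.85 + £157.96 = £874.81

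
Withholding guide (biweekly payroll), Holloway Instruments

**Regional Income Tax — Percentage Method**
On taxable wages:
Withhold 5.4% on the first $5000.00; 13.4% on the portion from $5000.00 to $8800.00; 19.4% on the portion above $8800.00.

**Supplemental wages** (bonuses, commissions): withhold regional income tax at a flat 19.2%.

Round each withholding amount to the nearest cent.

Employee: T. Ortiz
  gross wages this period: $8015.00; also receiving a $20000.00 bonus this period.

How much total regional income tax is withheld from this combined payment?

$4514.01

Regional Income Tax: taxable = $8015.00
  $270.00 + 13.4% × ($8015.00 − $5000.00) = $270.00 + 13.4% × $3015.00 = $674.01
Supplemental (19.2% flat on bonus): 19.2% × $20000.00 = $3840.00
Total regional income tax: $674.01 + $3840.00 = $4514.01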